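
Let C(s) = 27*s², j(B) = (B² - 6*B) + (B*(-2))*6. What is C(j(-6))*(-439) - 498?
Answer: -245784306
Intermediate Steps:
j(B) = B² - 18*B (j(B) = (B² - 6*B) - 2*B*6 = (B² - 6*B) - 12*B = B² - 18*B)
C(j(-6))*(-439) - 498 = (27*(-6*(-18 - 6))²)*(-439) - 498 = (27*(-6*(-24))²)*(-439) - 498 = (27*144²)*(-439) - 498 = (27*20736)*(-439) - 498 = 559872*(-439) - 498 = -245783808 - 498 = -245784306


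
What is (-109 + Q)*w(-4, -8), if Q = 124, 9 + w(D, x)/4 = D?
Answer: -780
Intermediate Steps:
w(D, x) = -36 + 4*D
(-109 + Q)*w(-4, -8) = (-109 + 124)*(-36 + 4*(-4)) = 15*(-36 - 16) = 15*(-52) = -780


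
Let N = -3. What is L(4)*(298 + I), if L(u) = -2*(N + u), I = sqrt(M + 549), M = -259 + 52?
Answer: -596 - 6*sqrt(38) ≈ -632.99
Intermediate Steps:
M = -207
I = 3*sqrt(38) (I = sqrt(-207 + 549) = sqrt(342) = 3*sqrt(38) ≈ 18.493)
L(u) = 6 - 2*u (L(u) = -2*(-3 + u) = 6 - 2*u)
L(4)*(298 + I) = (6 - 2*4)*(298 + 3*sqrt(38)) = (6 - 8)*(298 + 3*sqrt(38)) = -2*(298 + 3*sqrt(38)) = -596 - 6*sqrt(38)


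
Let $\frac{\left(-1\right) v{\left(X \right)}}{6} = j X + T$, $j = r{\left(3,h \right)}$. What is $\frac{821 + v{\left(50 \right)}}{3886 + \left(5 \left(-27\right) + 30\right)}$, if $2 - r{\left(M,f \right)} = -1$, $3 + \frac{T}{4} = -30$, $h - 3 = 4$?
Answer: $\frac{713}{3781} \approx 0.18857$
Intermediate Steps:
$h = 7$ ($h = 3 + 4 = 7$)
$T = -132$ ($T = -12 + 4 \left(-30\right) = -12 - 120 = -132$)
$r{\left(M,f \right)} = 3$ ($r{\left(M,f \right)} = 2 - -1 = 2 + 1 = 3$)
$j = 3$
$v{\left(X \right)} = 792 - 18 X$ ($v{\left(X \right)} = - 6 \left(3 X - 132\right) = - 6 \left(-132 + 3 X\right) = 792 - 18 X$)
$\frac{821 + v{\left(50 \right)}}{3886 + \left(5 \left(-27\right) + 30\right)} = \frac{821 + \left(792 - 900\right)}{3886 + \left(5 \left(-27\right) + 30\right)} = \frac{821 + \left(792 - 900\right)}{3886 + \left(-135 + 30\right)} = \frac{821 - 108}{3886 - 105} = \frac{713}{3781}$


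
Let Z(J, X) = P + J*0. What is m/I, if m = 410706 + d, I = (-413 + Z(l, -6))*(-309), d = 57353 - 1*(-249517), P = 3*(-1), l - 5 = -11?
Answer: 29899/5356 ≈ 5.5823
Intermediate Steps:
l = -6 (l = 5 - 11 = -6)
P = -3
d = 306870 (d = 57353 + 249517 = 306870)
Z(J, X) = -3 (Z(J, X) = -3 + J*0 = -3 + 0 = -3)
I = 128544 (I = (-413 - 3)*(-309) = -416*(-309) = 128544)
m = 717576 (m = 410706 + 306870 = 717576)
m/I = 717576/128544 = 717576*(1/128544) = 29899/5356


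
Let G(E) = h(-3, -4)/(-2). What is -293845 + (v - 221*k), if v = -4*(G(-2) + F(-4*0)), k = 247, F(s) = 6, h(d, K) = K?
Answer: -348464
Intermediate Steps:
G(E) = 2 (G(E) = -4/(-2) = -4*(-½) = 2)
v = -32 (v = -4*(2 + 6) = -4*8 = -32)
-293845 + (v - 221*k) = -293845 + (-32 - 221*247) = -293845 + (-32 - 54587) = -293845 - 54619 = -348464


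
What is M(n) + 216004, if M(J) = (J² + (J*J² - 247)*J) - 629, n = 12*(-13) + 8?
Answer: 480059051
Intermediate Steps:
n = -148 (n = -156 + 8 = -148)
M(J) = -629 + J² + J*(-247 + J³) (M(J) = (J² + (J³ - 247)*J) - 629 = (J² + (-247 + J³)*J) - 629 = (J² + J*(-247 + J³)) - 629 = -629 + J² + J*(-247 + J³))
M(n) + 216004 = (-629 + (-148)² + (-148)⁴ - 247*(-148)) + 216004 = (-629 + 21904 + 479785216 + 36556) + 216004 = 479843047 + 216004 = 480059051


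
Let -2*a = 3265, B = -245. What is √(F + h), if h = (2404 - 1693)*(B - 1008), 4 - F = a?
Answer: I*√3556986/2 ≈ 943.0*I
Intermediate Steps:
a = -3265/2 (a = -½*3265 = -3265/2 ≈ -1632.5)
F = 3273/2 (F = 4 - 1*(-3265/2) = 4 + 3265/2 = 3273/2 ≈ 1636.5)
h = -890883 (h = (2404 - 1693)*(-245 - 1008) = 711*(-1253) = -890883)
√(F + h) = √(3273/2 - 890883) = √(-1778493/2) = I*√3556986/2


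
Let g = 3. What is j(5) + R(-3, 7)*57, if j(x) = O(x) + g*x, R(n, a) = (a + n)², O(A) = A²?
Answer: 952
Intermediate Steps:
j(x) = x² + 3*x
j(5) + R(-3, 7)*57 = 5*(3 + 5) + (7 - 3)²*57 = 5*8 + 4²*57 = 40 + 16*57 = 40 + 912 = 952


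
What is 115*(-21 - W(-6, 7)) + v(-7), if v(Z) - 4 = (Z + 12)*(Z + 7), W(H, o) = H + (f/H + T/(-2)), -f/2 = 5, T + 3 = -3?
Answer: -6773/3 ≈ -2257.7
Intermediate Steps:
T = -6 (T = -3 - 3 = -6)
f = -10 (f = -2*5 = -10)
W(H, o) = 3 + H - 10/H (W(H, o) = H + (-10/H - 6/(-2)) = H + (-10/H - 6*(-½)) = H + (-10/H + 3) = H + (3 - 10/H) = 3 + H - 10/H)
v(Z) = 4 + (7 + Z)*(12 + Z) (v(Z) = 4 + (Z + 12)*(Z + 7) = 4 + (12 + Z)*(7 + Z) = 4 + (7 + Z)*(12 + Z))
115*(-21 - W(-6, 7)) + v(-7) = 115*(-21 - (3 - 6 - 10/(-6))) + (88 + (-7)² + 19*(-7)) = 115*(-21 - (3 - 6 - 10*(-⅙))) + (88 + 49 - 133) = 115*(-21 - (3 - 6 + 5/3)) + 4 = 115*(-21 - 1*(-4/3)) + 4 = 115*(-21 + 4/3) + 4 = 115*(-59/3) + 4 = -6785/3 + 4 = -6773/3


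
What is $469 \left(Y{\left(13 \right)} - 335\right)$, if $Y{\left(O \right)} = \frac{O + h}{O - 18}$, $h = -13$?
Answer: $-157115$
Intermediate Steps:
$Y{\left(O \right)} = \frac{-13 + O}{-18 + O}$ ($Y{\left(O \right)} = \frac{O - 13}{O - 18} = \frac{-13 + O}{-18 + O}$)
$469 \left(Y{\left(13 \right)} - 335\right) = 469 \left(\frac{-13 + 13}{-18 + 13} - 335\right) = 469 \left(\frac{1}{-5} \cdot 0 - 335\right) = 469 \left(\left(- \frac{1}{5}\right) 0 - 335\right) = 469 \left(0 - 335\right) = 469 \left(-335\right) = -157115$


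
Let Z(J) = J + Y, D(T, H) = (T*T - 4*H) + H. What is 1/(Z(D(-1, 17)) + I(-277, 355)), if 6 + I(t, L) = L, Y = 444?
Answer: 1/743 ≈ 0.0013459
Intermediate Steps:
D(T, H) = T² - 3*H (D(T, H) = (T² - 4*H) + H = T² - 3*H)
I(t, L) = -6 + L
Z(J) = 444 + J (Z(J) = J + 444 = 444 + J)
1/(Z(D(-1, 17)) + I(-277, 355)) = 1/((444 + ((-1)² - 3*17)) + (-6 + 355)) = 1/((444 + (1 - 51)) + 349) = 1/((444 - 50) + 349) = 1/(394 + 349) = 1/743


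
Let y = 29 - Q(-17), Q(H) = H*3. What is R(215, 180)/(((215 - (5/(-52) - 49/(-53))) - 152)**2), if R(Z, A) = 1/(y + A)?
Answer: 146068/146795545125 ≈ 9.9504e-7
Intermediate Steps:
Q(H) = 3*H
y = 80 (y = 29 - 3*(-17) = 29 - 1*(-51) = 29 + 51 = 80)
R(Z, A) = 1/(80 + A)
R(215, 180)/(((215 - (5/(-52) - 49/(-53))) - 152)**2) = 1/((80 + 180)*(((215 - (5/(-52) - 49/(-53))) - 152)**2)) = 1/(260*(((215 - (5*(-1/52) - 49*(-1/53))) - 152)**2)) = 1/(260*(((215 - (-5/52 + 49/53)) - 152)**2)) = 1/(260*(((215 - 1*2283/2756) - 152)**2)) = 1/(260*(((215 - 2283/2756) - 152)**2)) = 1/(260*((590257/2756 - 152)**2)) = 1/(260*((171345/2756)**2)) = 1/(260*(29359109025/7595536)) = (1/260)*(7595536/29359109025) = 146068/146795545125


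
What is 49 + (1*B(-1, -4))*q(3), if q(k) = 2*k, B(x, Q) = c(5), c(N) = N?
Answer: 79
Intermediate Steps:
B(x, Q) = 5
49 + (1*B(-1, -4))*q(3) = 49 + (1*5)*(2*3) = 49 + 5*6 = 49 + 30 = 79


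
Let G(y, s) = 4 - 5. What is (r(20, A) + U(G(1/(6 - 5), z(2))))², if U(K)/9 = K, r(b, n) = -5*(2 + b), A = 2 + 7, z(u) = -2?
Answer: 14161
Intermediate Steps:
G(y, s) = -1
A = 9
r(b, n) = -10 - 5*b
U(K) = 9*K
(r(20, A) + U(G(1/(6 - 5), z(2))))² = ((-10 - 5*20) + 9*(-1))² = ((-10 - 100) - 9)² = (-110 - 9)² = (-119)² = 14161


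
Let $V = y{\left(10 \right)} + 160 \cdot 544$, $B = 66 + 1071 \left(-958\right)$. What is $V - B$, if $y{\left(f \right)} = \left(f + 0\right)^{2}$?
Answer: $1113092$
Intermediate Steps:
$y{\left(f \right)} = f^{2}$
$B = -1025952$ ($B = 66 - 1026018 = -1025952$)
$V = 87140$ ($V = 10^{2} + 160 \cdot 544 = 100 + 87040 = 87140$)
$V - B = 87140 - -1025952 = 87140 + 1025952 = 1113092$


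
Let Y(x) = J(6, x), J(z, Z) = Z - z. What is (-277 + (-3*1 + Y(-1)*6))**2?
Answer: 103684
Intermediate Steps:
Y(x) = -6 + x (Y(x) = x - 1*6 = x - 6 = -6 + x)
(-277 + (-3*1 + Y(-1)*6))**2 = (-277 + (-3*1 + (-6 - 1)*6))**2 = (-277 + (-3 - 7*6))**2 = (-277 + (-3 - 42))**2 = (-277 - 45)**2 = (-322)**2 = 103684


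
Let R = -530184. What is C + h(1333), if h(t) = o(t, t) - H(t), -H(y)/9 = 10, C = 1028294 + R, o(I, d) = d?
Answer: 499533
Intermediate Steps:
C = 498110 (C = 1028294 - 530184 = 498110)
H(y) = -90 (H(y) = -9*10 = -90)
h(t) = 90 + t (h(t) = t - 1*(-90) = t + 90 = 90 + t)
C + h(1333) = 498110 + (90 + 1333) = 498110 + 1423 = 499533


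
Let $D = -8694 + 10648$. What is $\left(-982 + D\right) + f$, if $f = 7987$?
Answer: $8959$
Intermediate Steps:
$D = 1954$
$\left(-982 + D\right) + f = \left(-982 + 1954\right) + 7987 = 972 + 7987 = 8959$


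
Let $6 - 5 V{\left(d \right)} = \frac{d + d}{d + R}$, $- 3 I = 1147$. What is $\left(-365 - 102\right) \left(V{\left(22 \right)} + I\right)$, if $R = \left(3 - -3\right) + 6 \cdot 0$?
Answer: $\frac{18704284}{105} \approx 1.7814 \cdot 10^{5}$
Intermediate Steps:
$R = 6$ ($R = \left(3 + 3\right) + 0 = 6 + 0 = 6$)
$I = - \frac{1147}{3}$ ($I = \left(- \frac{1}{3}\right) 1147 = - \frac{1147}{3} \approx -382.33$)
$V{\left(d \right)} = \frac{6}{5} - \frac{2 d}{5 \left(6 + d\right)}$ ($V{\left(d \right)} = \frac{6}{5} - \frac{\left(d + d\right) \frac{1}{d + 6}}{5} = \frac{6}{5} - \frac{2 d \frac{1}{6 + d}}{5} = \frac{6}{5} - \frac{2 d}{5 \left(6 + d\right)}$)
$\left(-365 - 102\right) \left(V{\left(22 \right)} + I\right) = \left(-365 - 102\right) \left(\frac{4 \left(9 + 22\right)}{5 \left(6 + 22\right)} - \frac{1147}{3}\right) = \left(-365 - 102\right) \left(\frac{4}{5} \cdot \frac{1}{28} \cdot 31 - \frac{1147}{3}\right) = - 467 \left(\frac{4}{5} \cdot \frac{1}{28} \cdot 31 - \frac{1147}{3}\right) = - 467 \left(\frac{31}{35} - \frac{1147}{3}\right) = \left(-467\right) \left(- \frac{40052}{105}\right) = \frac{18704284}{105}$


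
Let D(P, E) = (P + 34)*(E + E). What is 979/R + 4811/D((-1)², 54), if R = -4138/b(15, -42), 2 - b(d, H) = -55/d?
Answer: -531131/7820820 ≈ -0.067912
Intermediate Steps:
D(P, E) = 2*E*(34 + P) (D(P, E) = (34 + P)*(2*E) = 2*E*(34 + P))
b(d, H) = 2 + 55/d (b(d, H) = 2 - (-55)/d = 2 + 55/d)
R = -12414/17 (R = -4138/(2 + 55/15) = -4138/(2 + 55*(1/15)) = -4138/(2 + 11/3) = -4138/17/3 = -4138*3/17 = -12414/17 ≈ -730.24)
979/R + 4811/D((-1)², 54) = 979/(-12414/17) + 4811/((2*54*(34 + (-1)²))) = 979*(-17/12414) + 4811/((2*54*(34 + 1))) = -16643/12414 + 4811/((2*54*35)) = -16643/12414 + 4811/3780 = -531131/7820820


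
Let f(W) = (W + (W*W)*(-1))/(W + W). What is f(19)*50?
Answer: -450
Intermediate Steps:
f(W) = (W - W²)/(2*W) (f(W) = (W + W²*(-1))/((2*W)) = (W - W²)*(1/(2*W)) = (W - W²)/(2*W))
f(19)*50 = (½ - ½*19)*50 = (½ - 19/2)*50 = -9*50 = -450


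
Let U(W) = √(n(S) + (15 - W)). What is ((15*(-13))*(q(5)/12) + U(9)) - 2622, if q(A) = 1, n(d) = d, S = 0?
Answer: -10553/4 + √6 ≈ -2635.8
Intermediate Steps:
U(W) = √(15 - W) (U(W) = √(0 + (15 - W)) = √(15 - W))
((15*(-13))*(q(5)/12) + U(9)) - 2622 = ((15*(-13))*(1/12) + √(15 - 1*9)) - 2622 = (-195/12 + √(15 - 9)) - 2622 = (-195*1/12 + √6) - 2622 = (-65/4 + √6) - 2622 = -10553/4 + √6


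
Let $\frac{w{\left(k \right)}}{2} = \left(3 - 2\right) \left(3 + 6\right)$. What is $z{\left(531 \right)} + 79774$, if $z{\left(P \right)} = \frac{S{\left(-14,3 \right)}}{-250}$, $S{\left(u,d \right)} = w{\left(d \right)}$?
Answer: $\frac{9971741}{125} \approx 79774.0$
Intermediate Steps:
$w{\left(k \right)} = 18$ ($w{\left(k \right)} = 2 \left(3 - 2\right) \left(3 + 6\right) = 2 \cdot 1 \cdot 9 = 2 \cdot 9 = 18$)
$S{\left(u,d \right)} = 18$
$z{\left(P \right)} = - \frac{9}{125}$ ($z{\left(P \right)} = \frac{18}{-250} = 18 \left(- \frac{1}{250}\right) = - \frac{9}{125}$)
$z{\left(531 \right)} + 79774 = - \frac{9}{125} + 79774 = \frac{9971741}{125}$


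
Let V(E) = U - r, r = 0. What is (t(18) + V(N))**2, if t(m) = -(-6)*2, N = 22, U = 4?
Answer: 256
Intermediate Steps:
V(E) = 4 (V(E) = 4 - 1*0 = 4 + 0 = 4)
t(m) = 12 (t(m) = -1*(-12) = 12)
(t(18) + V(N))**2 = (12 + 4)**2 = 16**2 = 256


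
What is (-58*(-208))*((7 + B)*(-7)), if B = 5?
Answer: -1013376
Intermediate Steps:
(-58*(-208))*((7 + B)*(-7)) = (-58*(-208))*((7 + 5)*(-7)) = 12064*(12*(-7)) = 12064*(-84) = -1013376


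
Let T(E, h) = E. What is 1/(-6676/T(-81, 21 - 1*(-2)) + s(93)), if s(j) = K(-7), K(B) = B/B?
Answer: 81/6757 ≈ 0.011988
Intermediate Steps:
K(B) = 1
s(j) = 1
1/(-6676/T(-81, 21 - 1*(-2)) + s(93)) = 1/(-6676/(-81) + 1) = 1/(-6676*(-1/81) + 1) = 1/(6676/81 + 1) = 1/(6757/81) = 81/6757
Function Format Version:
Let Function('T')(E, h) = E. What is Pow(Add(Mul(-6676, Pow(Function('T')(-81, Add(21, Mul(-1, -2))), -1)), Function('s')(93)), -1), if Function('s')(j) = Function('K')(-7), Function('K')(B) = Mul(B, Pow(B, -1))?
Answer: Rational(81, 6757) ≈ 0.011988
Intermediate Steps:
Function('K')(B) = 1
Function('s')(j) = 1
Pow(Add(Mul(-6676, Pow(Function('T')(-81, Add(21, Mul(-1, -2))), -1)), Function('s')(93)), -1) = Pow(Add(Mul(-6676, Pow(-81, -1)), 1), -1) = Pow(Add(Mul(-6676, Rational(-1, 81)), 1), -1) = Pow(Add(Rational(6676, 81), 1), -1) = Pow(Rational(6757, 81), -1) = Rational(81, 6757)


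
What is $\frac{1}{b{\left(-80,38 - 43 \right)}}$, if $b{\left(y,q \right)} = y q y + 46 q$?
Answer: $- \frac{1}{32230} \approx -3.1027 \cdot 10^{-5}$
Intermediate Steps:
$b{\left(y,q \right)} = 46 q + q y^{2}$ ($b{\left(y,q \right)} = q y y + 46 q = q y^{2} + 46 q = 46 q + q y^{2}$)
$\frac{1}{b{\left(-80,38 - 43 \right)}} = \frac{1}{\left(38 - 43\right) \left(46 + \left(-80\right)^{2}\right)} = \frac{1}{\left(-5\right) \left(46 + 6400\right)} = \frac{1}{\left(-5\right) 6446} = \frac{1}{-32230} = - \frac{1}{32230}$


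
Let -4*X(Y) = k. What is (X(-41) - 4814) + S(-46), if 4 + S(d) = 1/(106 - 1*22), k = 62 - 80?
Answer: -404333/84 ≈ -4813.5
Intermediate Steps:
k = -18
X(Y) = 9/2 (X(Y) = -1/4*(-18) = 9/2)
S(d) = -335/84 (S(d) = -4 + 1/(106 - 1*22) = -4 + 1/(106 - 22) = -4 + 1/84 = -335/84)
(X(-41) - 4814) + S(-46) = (9/2 - 4814) - 335/84 = -9619/2 - 335/84 = -404333/84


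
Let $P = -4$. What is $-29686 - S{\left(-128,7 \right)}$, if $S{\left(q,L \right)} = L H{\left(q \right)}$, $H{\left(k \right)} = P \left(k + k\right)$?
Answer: $-36854$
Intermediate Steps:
$H{\left(k \right)} = - 8 k$ ($H{\left(k \right)} = - 4 \left(k + k\right) = - 4 \cdot 2 k = - 8 k$)
$S{\left(q,L \right)} = - 8 L q$ ($S{\left(q,L \right)} = L \left(- 8 q\right) = - 8 L q$)
$-29686 - S{\left(-128,7 \right)} = -29686 - \left(-8\right) 7 \left(-128\right) = -29686 - 7168 = -36854$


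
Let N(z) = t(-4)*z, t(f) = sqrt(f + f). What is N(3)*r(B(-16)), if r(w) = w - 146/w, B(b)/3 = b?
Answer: -1079*I*sqrt(2)/4 ≈ -381.48*I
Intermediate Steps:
B(b) = 3*b
t(f) = sqrt(2)*sqrt(f) (t(f) = sqrt(2*f) = sqrt(2)*sqrt(f))
N(z) = 2*I*z*sqrt(2) (N(z) = (sqrt(2)*sqrt(-4))*z = (sqrt(2)*(2*I))*z = (2*I*sqrt(2))*z = 2*I*z*sqrt(2))
N(3)*r(B(-16)) = (2*I*3*sqrt(2))*(3*(-16) - 146/(3*(-16))) = (6*I*sqrt(2))*(-48 - 146/(-48)) = (6*I*sqrt(2))*(-48 - 146*(-1/48)) = (6*I*sqrt(2))*(-48 + 73/24) = (6*I*sqrt(2))*(-1079/24) = -1079*I*sqrt(2)/4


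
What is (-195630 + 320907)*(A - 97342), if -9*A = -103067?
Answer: -32280166349/3 ≈ -1.0760e+10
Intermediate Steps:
A = 103067/9 (A = -1/9*(-103067) = 103067/9 ≈ 11452.)
(-195630 + 320907)*(A - 97342) = (-195630 + 320907)*(103067/9 - 97342) = 125277*(-773011/9) = -32280166349/3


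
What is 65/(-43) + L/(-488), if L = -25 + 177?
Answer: -4782/2623 ≈ -1.8231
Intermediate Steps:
L = 152
65/(-43) + L/(-488) = 65/(-43) + 152/(-488) = 65*(-1/43) + 152*(-1/488) = -65/43 - 19/61 = -4782/2623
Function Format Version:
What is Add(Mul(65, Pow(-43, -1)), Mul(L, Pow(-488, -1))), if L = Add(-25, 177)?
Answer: Rational(-4782, 2623) ≈ -1.8231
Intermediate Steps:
L = 152
Add(Mul(65, Pow(-43, -1)), Mul(L, Pow(-488, -1))) = Add(Mul(65, Pow(-43, -1)), Mul(152, Pow(-488, -1))) = Add(Mul(65, Rational(-1, 43)), Mul(152, Rational(-1, 488))) = Add(Rational(-65, 43), Rational(-19, 61)) = Rational(-4782, 2623)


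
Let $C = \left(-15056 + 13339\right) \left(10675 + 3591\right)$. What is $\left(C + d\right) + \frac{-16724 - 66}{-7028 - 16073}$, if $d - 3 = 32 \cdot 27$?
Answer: $- \frac{565832527565}{23101} \approx -2.4494 \cdot 10^{7}$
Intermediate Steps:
$d = 867$ ($d = 3 + 32 \cdot 27 = 3 + 864 = 867$)
$C = -24494722$ ($C = \left(-1717\right) 14266 = -24494722$)
$\left(C + d\right) + \frac{-16724 - 66}{-7028 - 16073} = \left(-24494722 + 867\right) + \frac{-16724 - 66}{-7028 - 16073} = -24493855 - \frac{16790}{-23101} = -24493855 - - \frac{16790}{23101} = -24493855 + \frac{16790}{23101} = - \frac{565832527565}{23101}$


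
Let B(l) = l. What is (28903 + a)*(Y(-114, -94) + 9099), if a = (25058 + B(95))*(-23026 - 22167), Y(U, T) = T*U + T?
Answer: -22417070255346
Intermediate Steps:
Y(U, T) = T + T*U
a = -1136739529 (a = (25058 + 95)*(-23026 - 22167) = 25153*(-45193) = -1136739529)
(28903 + a)*(Y(-114, -94) + 9099) = (28903 - 1136739529)*(-94*(1 - 114) + 9099) = -1136710626*(-94*(-113) + 9099) = -1136710626*(10622 + 9099) = -1136710626*19721 = -22417070255346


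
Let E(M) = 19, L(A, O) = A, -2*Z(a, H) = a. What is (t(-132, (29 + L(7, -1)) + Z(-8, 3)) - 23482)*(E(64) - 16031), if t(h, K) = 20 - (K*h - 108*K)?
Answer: 221958344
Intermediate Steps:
Z(a, H) = -a/2
t(h, K) = 20 + 108*K - K*h (t(h, K) = 20 - (-108*K + K*h) = 20 + (108*K - K*h) = 20 + 108*K - K*h)
(t(-132, (29 + L(7, -1)) + Z(-8, 3)) - 23482)*(E(64) - 16031) = ((20 + 108*((29 + 7) - ½*(-8)) - 1*((29 + 7) - ½*(-8))*(-132)) - 23482)*(19 - 16031) = ((20 + 108*(36 + 4) - 1*(36 + 4)*(-132)) - 23482)*(-16012) = ((20 + 108*40 - 1*40*(-132)) - 23482)*(-16012) = ((20 + 4320 + 5280) - 23482)*(-16012) = (9620 - 23482)*(-16012) = -13862*(-16012) = 221958344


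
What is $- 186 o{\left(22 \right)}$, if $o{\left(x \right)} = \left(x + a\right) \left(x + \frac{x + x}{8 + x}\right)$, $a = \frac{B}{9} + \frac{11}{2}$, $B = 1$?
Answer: $- \frac{5423264}{45} \approx -1.2052 \cdot 10^{5}$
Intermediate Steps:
$a = \frac{101}{18}$ ($a = 1 \cdot \frac{1}{9} + \frac{11}{2} = 1 \cdot \frac{1}{9} + 11 \cdot \frac{1}{2} = \frac{1}{9} + \frac{11}{2} = \frac{101}{18} \approx 5.6111$)
$o{\left(x \right)} = \left(\frac{101}{18} + x\right) \left(x + \frac{2 x}{8 + x}\right)$ ($o{\left(x \right)} = \left(x + \frac{101}{18}\right) \left(x + \frac{x + x}{8 + x}\right) = \left(\frac{101}{18} + x\right) \left(x + \frac{2 x}{8 + x}\right)$)
$- 186 o{\left(22 \right)} = - 186 \cdot \frac{1}{18} \cdot 22 \frac{1}{8 + 22} \left(1010 + 18 \cdot 22^{2} + 281 \cdot 22\right) = - 186 \cdot \frac{1}{18} \cdot 22 \cdot \frac{1}{30} \left(1010 + 18 \cdot 484 + 6182\right) = - 186 \cdot \frac{1}{18} \cdot 22 \cdot \frac{1}{30} \left(1010 + 8712 + 6182\right) = - 186 \cdot \frac{1}{18} \cdot 22 \cdot \frac{1}{30} \cdot 15904 = \left(-186\right) \frac{87472}{135} = - \frac{5423264}{45}$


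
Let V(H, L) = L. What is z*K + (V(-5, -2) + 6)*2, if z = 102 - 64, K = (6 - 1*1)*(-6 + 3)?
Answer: -562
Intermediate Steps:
K = -15 (K = (6 - 1)*(-3) = 5*(-3) = -15)
z = 38
z*K + (V(-5, -2) + 6)*2 = 38*(-15) + (-2 + 6)*2 = -570 + 4*2 = -570 + 8 = -562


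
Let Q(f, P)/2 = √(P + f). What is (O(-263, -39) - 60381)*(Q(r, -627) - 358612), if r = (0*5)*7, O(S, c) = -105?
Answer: 21691005432 - 120972*I*√627 ≈ 2.1691e+10 - 3.0291e+6*I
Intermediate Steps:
r = 0 (r = 0*7 = 0)
Q(f, P) = 2*√(P + f)
(O(-263, -39) - 60381)*(Q(r, -627) - 358612) = (-105 - 60381)*(2*√(-627 + 0) - 358612) = -60486*(2*√(-627) - 358612) = -60486*(2*(I*√627) - 358612) = -60486*(2*I*√627 - 358612) = -60486*(-358612 + 2*I*√627) = 21691005432 - 120972*I*√627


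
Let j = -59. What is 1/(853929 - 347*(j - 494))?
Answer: 1/1045820 ≈ 9.5619e-7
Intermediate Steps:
1/(853929 - 347*(j - 494)) = 1/(853929 - 347*(-59 - 494)) = 1/(853929 - 347*(-553)) = 1/(853929 + 191891) = 1/1045820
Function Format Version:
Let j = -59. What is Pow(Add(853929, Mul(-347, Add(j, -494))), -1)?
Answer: Rational(1, 1045820) ≈ 9.5619e-7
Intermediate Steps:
Pow(Add(853929, Mul(-347, Add(j, -494))), -1) = Pow(Add(853929, Mul(-347, Add(-59, -494))), -1) = Pow(Add(853929, Mul(-347, -553)), -1) = Pow(Add(853929, 191891), -1) = Pow(1045820, -1) = Rational(1, 1045820)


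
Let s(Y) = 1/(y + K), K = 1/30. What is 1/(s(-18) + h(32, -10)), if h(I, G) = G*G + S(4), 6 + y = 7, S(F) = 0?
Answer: 31/3130 ≈ 0.0099041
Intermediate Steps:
K = 1/30 ≈ 0.033333
y = 1 (y = -6 + 7 = 1)
s(Y) = 30/31 (s(Y) = 1/(1 + 1/30) = 1/(31/30) = 30/31)
h(I, G) = G² (h(I, G) = G*G + 0 = G² + 0 = G²)
1/(s(-18) + h(32, -10)) = 1/(30/31 + (-10)²) = 1/(30/31 + 100) = 1/(3130/31) = 31/3130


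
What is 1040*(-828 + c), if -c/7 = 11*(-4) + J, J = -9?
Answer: -475280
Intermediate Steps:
c = 371 (c = -7*(11*(-4) - 9) = -7*(-44 - 9) = -7*(-53) = 371)
1040*(-828 + c) = 1040*(-828 + 371) = 1040*(-457) = -475280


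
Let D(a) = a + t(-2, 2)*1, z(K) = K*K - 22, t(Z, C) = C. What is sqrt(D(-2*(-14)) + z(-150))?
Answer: 2*sqrt(5627) ≈ 150.03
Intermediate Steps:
z(K) = -22 + K**2 (z(K) = K**2 - 22 = -22 + K**2)
D(a) = 2 + a (D(a) = a + 2*1 = a + 2 = 2 + a)
sqrt(D(-2*(-14)) + z(-150)) = sqrt((2 - 2*(-14)) + (-22 + (-150)**2)) = sqrt((2 + 28) + (-22 + 22500)) = sqrt(30 + 22478) = sqrt(22508) = 2*sqrt(5627)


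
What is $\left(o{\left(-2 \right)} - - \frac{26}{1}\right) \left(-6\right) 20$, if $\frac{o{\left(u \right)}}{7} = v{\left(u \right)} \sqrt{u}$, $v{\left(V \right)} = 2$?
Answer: $-3120 - 1680 i \sqrt{2} \approx -3120.0 - 2375.9 i$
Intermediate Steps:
$o{\left(u \right)} = 14 \sqrt{u}$ ($o{\left(u \right)} = 7 \cdot 2 \sqrt{u} = 14 \sqrt{u}$)
$\left(o{\left(-2 \right)} - - \frac{26}{1}\right) \left(-6\right) 20 = \left(14 \sqrt{-2} - - \frac{26}{1}\right) \left(-6\right) 20 = \left(14 i \sqrt{2} - \left(-26\right) 1\right) \left(-6\right) 20 = \left(14 i \sqrt{2} - -26\right) \left(-6\right) 20 = \left(14 i \sqrt{2} + 26\right) \left(-6\right) 20 = \left(26 + 14 i \sqrt{2}\right) \left(-6\right) 20 = \left(-156 - 84 i \sqrt{2}\right) 20 = -3120 - 1680 i \sqrt{2}$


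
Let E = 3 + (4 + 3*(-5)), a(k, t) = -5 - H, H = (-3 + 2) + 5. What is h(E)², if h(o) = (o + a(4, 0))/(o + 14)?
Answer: 289/36 ≈ 8.0278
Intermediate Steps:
H = 4 (H = -1 + 5 = 4)
a(k, t) = -9 (a(k, t) = -5 - 1*4 = -5 - 4 = -9)
E = -8 (E = 3 + (4 - 15) = 3 - 11 = -8)
h(o) = (-9 + o)/(14 + o) (h(o) = (o - 9)/(o + 14) = (-9 + o)/(14 + o))
h(E)² = ((-9 - 8)/(14 - 8))² = (-17/6)² = 289/36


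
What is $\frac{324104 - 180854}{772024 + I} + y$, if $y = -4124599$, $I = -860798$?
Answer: $- \frac{183078647438}{44387} \approx -4.1246 \cdot 10^{6}$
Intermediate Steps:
$\frac{324104 - 180854}{772024 + I} + y = \frac{324104 - 180854}{772024 - 860798} - 4124599 = \frac{143250}{-88774} - 4124599 = 143250 \left(- \frac{1}{88774}\right) - 4124599 = - \frac{71625}{44387} - 4124599 = - \frac{183078647438}{44387}$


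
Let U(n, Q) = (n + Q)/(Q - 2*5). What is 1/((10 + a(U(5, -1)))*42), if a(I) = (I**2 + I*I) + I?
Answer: 121/50316 ≈ 0.0024048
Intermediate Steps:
U(n, Q) = (Q + n)/(-10 + Q) (U(n, Q) = (Q + n)/(Q - 10) = (Q + n)/(-10 + Q))
a(I) = I + 2*I**2 (a(I) = (I**2 + I**2) + I = 2*I**2 + I = I + 2*I**2)
1/((10 + a(U(5, -1)))*42) = 1/((10 + ((-1 + 5)/(-10 - 1))*(1 + 2*((-1 + 5)/(-10 - 1))))*42) = 1/((10 + (4/(-11))*(1 + 2*(4/(-11))))*42) = 1/((10 + (-1/11*4)*(1 + 2*(-1/11*4)))*42) = 1/((10 - 4*(1 + 2*(-4/11))/11)*42) = 1/((10 - 4*(1 - 8/11)/11)*42) = 1/((10 - 4/11*3/11)*42) = 1/((10 - 12/121)*42) = 1/((1198/121)*42) = 1/(50316/121) = 121/50316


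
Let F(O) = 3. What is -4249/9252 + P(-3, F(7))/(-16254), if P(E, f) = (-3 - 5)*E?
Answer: -427687/928284 ≈ -0.46073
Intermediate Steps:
P(E, f) = -8*E
-4249/9252 + P(-3, F(7))/(-16254) = -4249/9252 - 8*(-3)/(-16254) = -4249*1/9252 + 24*(-1/16254) = -4249/9252 - 4/2709 = -427687/928284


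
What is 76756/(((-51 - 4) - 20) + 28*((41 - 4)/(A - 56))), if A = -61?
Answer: -8980452/9811 ≈ -915.35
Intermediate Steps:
76756/(((-51 - 4) - 20) + 28*((41 - 4)/(A - 56))) = 76756/(((-51 - 4) - 20) + 28*((41 - 4)/(-61 - 56))) = 76756/((-55 - 20) + 28*(37/(-117))) = 76756/(-75 + 28*(37*(-1/117))) = 76756/(-75 + 28*(-37/117)) = 76756/(-75 - 1036/117) = 76756/(-9811/117) = 76756*(-117/9811) = -8980452/9811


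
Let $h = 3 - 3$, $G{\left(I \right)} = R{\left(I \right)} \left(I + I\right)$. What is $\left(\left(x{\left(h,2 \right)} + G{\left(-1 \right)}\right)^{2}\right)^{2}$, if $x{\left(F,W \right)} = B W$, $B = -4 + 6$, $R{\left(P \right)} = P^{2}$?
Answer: $16$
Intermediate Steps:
$G{\left(I \right)} = 2 I^{3}$ ($G{\left(I \right)} = I^{2} \left(I + I\right) = I^{2} \cdot 2 I = 2 I^{3}$)
$h = 0$ ($h = 3 - 3 = 0$)
$B = 2$
$x{\left(F,W \right)} = 2 W$
$\left(\left(x{\left(h,2 \right)} + G{\left(-1 \right)}\right)^{2}\right)^{2} = \left(\left(2 \cdot 2 + 2 \left(-1\right)^{3}\right)^{2}\right)^{2} = \left(\left(4 + 2 \left(-1\right)\right)^{2}\right)^{2} = \left(\left(4 - 2\right)^{2}\right)^{2} = \left(2^{2}\right)^{2} = 4^{2} = 16$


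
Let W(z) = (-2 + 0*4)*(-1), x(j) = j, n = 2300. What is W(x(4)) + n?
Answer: 2302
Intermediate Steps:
W(z) = 2 (W(z) = (-2 + 0)*(-1) = -2*(-1) = 2)
W(x(4)) + n = 2 + 2300 = 2302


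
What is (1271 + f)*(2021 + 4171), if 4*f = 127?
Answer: 8066628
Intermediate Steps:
f = 127/4 (f = (¼)*127 = 127/4 ≈ 31.750)
(1271 + f)*(2021 + 4171) = (1271 + 127/4)*(2021 + 4171) = (5211/4)*6192 = 8066628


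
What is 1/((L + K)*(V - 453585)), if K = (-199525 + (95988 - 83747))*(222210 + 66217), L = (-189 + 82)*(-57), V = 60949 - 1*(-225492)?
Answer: 1/9028743837111336 ≈ 1.1076e-16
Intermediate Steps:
V = 286441 (V = 60949 + 225492 = 286441)
L = 6099 (L = -107*(-57) = 6099)
K = -54017762268 (K = (-199525 + 12241)*288427 = -187284*288427 = -54017762268)
1/((L + K)*(V - 453585)) = 1/((6099 - 54017762268)*(286441 - 453585)) = 1/(-54017756169*(-167144)) = 1/9028743837111336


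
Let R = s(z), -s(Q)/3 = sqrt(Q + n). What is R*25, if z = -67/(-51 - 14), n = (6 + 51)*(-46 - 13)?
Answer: -60*I*sqrt(887770)/13 ≈ -4348.7*I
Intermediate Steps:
n = -3363 (n = 57*(-59) = -3363)
z = 67/65 (z = -67/(-65) = -67*(-1/65) = 67/65 ≈ 1.0308)
s(Q) = -3*sqrt(-3363 + Q) (s(Q) = -3*sqrt(Q - 3363) = -3*sqrt(-3363 + Q))
R = -12*I*sqrt(887770)/65 (R = -3*sqrt(-3363 + 67/65) = -12*I*sqrt(887770)/65 ≈ -173.95*I)
R*25 = -12*I*sqrt(887770)/65*25 = -60*I*sqrt(887770)/13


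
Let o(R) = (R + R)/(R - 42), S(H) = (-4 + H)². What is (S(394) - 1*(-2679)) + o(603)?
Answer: 28944075/187 ≈ 1.5478e+5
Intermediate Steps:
o(R) = 2*R/(-42 + R) (o(R) = (2*R)/(-42 + R) = 2*R/(-42 + R))
(S(394) - 1*(-2679)) + o(603) = ((-4 + 394)² - 1*(-2679)) + 2*603/(-42 + 603) = (390² + 2679) + 2*603/561 = (152100 + 2679) + 2*603*(1/561) = 154779 + 402/187 = 28944075/187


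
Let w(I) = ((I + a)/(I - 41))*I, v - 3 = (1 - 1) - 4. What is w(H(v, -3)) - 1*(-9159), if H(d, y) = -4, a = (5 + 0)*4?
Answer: 412219/45 ≈ 9160.4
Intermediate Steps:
a = 20 (a = 5*4 = 20)
v = -1 (v = 3 + ((1 - 1) - 4) = 3 + (0 - 4) = 3 - 4 = -1)
w(I) = I*(20 + I)/(-41 + I) (w(I) = ((I + 20)/(I - 41))*I = ((20 + I)/(-41 + I))*I = I*(20 + I)/(-41 + I))
w(H(v, -3)) - 1*(-9159) = -4*(20 - 4)/(-41 - 4) - 1*(-9159) = -4*16/(-45) + 9159 = -4*(-1/45)*16 + 9159 = 64/45 + 9159 = 412219/45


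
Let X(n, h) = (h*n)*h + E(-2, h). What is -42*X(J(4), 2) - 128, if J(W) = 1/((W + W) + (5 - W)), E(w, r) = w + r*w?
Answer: 316/3 ≈ 105.33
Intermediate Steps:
J(W) = 1/(5 + W) (J(W) = 1/(2*W + (5 - W)) = 1/(5 + W))
X(n, h) = -2 - 2*h + n*h**2 (X(n, h) = (h*n)*h - 2*(1 + h) = n*h**2 + (-2 - 2*h) = -2 - 2*h + n*h**2)
-42*X(J(4), 2) - 128 = -42*(-2 - 2*2 + 2**2/(5 + 4)) - 128 = -42*(-2 - 4 + 4/9) - 128 = -42*(-50/9) - 128 = 700/3 - 128 = 316/3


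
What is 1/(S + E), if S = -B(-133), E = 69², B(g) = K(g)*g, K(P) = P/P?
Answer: 1/4894 ≈ 0.00020433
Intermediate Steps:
K(P) = 1
B(g) = g (B(g) = 1*g = g)
E = 4761
S = 133 (S = -1*(-133) = 133)
1/(S + E) = 1/(133 + 4761) = 1/4894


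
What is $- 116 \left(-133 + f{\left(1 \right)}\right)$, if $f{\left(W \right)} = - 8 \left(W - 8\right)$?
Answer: $8932$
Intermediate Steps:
$f{\left(W \right)} = 64 - 8 W$ ($f{\left(W \right)} = - 8 \left(-8 + W\right) = 64 - 8 W$)
$- 116 \left(-133 + f{\left(1 \right)}\right) = - 116 \left(-133 + \left(64 - 8\right)\right) = - 116 \left(-133 + 56\right) = \left(-116\right) \left(-77\right) = 8932$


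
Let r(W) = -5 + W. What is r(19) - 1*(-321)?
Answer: 335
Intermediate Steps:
r(19) - 1*(-321) = (-5 + 19) - 1*(-321) = 14 + 321 = 335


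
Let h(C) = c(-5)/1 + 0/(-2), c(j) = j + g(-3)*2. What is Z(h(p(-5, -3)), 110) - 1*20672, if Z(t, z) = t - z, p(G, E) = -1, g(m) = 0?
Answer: -20787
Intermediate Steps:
c(j) = j (c(j) = j + 0*2 = j + 0 = j)
h(C) = -5 (h(C) = -5/1 + 0/(-2) = -5*1 + 0*(-1/2) = -5 + 0 = -5)
Z(h(p(-5, -3)), 110) - 1*20672 = (-5 - 1*110) - 1*20672 = (-5 - 110) - 20672 = -115 - 20672 = -20787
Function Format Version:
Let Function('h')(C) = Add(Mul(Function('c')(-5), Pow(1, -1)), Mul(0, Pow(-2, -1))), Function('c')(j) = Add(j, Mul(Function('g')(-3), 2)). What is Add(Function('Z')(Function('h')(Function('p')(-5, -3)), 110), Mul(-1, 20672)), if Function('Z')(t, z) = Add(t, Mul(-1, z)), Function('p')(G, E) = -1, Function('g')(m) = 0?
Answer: -20787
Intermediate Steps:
Function('c')(j) = j (Function('c')(j) = Add(j, Mul(0, 2)) = Add(j, 0) = j)
Function('h')(C) = -5 (Function('h')(C) = Add(Mul(-5, Pow(1, -1)), Mul(0, Pow(-2, -1))) = Add(Mul(-5, 1), Mul(0, Rational(-1, 2))) = Add(-5, 0) = -5)
Add(Function('Z')(Function('h')(Function('p')(-5, -3)), 110), Mul(-1, 20672)) = Add(Add(-5, Mul(-1, 110)), Mul(-1, 20672)) = Add(Add(-5, -110), -20672) = Add(-115, -20672) = -20787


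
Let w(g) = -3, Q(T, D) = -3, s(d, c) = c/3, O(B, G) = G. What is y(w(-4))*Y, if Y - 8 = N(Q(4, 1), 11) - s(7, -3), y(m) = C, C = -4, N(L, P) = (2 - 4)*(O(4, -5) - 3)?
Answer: -100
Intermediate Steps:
s(d, c) = c/3 (s(d, c) = c*(⅓) = c/3)
N(L, P) = 16 (N(L, P) = (2 - 4)*(-5 - 3) = -2*(-8) = 16)
y(m) = -4
Y = 25 (Y = 8 + (16 - (-3)/3) = 8 + (16 - 1*(-1)) = 8 + (16 + 1) = 8 + 17 = 25)
y(w(-4))*Y = -4*25 = -100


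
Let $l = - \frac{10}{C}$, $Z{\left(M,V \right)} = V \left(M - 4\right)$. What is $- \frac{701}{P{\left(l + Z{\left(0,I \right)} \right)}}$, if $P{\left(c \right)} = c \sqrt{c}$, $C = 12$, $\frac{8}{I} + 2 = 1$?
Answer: $- \frac{4206 \sqrt{1122}}{34969} \approx -4.0289$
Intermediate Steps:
$I = -8$ ($I = \frac{8}{-2 + 1} = \frac{8}{-1} = 8 \left(-1\right) = -8$)
$Z{\left(M,V \right)} = V \left(-4 + M\right)$
$l = - \frac{5}{6}$ ($l = - \frac{10}{12} = \left(-10\right) \frac{1}{12} = - \frac{5}{6} \approx -0.83333$)
$P{\left(c \right)} = c^{\frac{3}{2}}$
$- \frac{701}{P{\left(l + Z{\left(0,I \right)} \right)}} = - \frac{701}{\left(- \frac{5}{6} - 8 \left(-4 + 0\right)\right)^{\frac{3}{2}}} = - \frac{701}{\left(- \frac{5}{6} - -32\right)^{\frac{3}{2}}} = - \frac{701}{\left(- \frac{5}{6} + 32\right)^{\frac{3}{2}}} = - \frac{701}{\left(\frac{187}{6}\right)^{\frac{3}{2}}} = - \frac{701}{\frac{187}{36} \sqrt{1122}} = - 701 \frac{6 \sqrt{1122}}{34969} = - \frac{4206 \sqrt{1122}}{34969}$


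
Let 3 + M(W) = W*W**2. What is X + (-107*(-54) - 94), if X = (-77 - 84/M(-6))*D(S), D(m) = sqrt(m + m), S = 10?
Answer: 5684 - 11186*sqrt(5)/73 ≈ 5341.4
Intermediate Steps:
D(m) = sqrt(2)*sqrt(m) (D(m) = sqrt(2*m) = sqrt(2)*sqrt(m))
M(W) = -3 + W**3 (M(W) = -3 + W*W**2 = -3 + W**3)
X = -11186*sqrt(5)/73 (X = (-77 - 84/(-3 + (-6)**3))*(sqrt(2)*sqrt(10)) = (-77 - 84/(-3 - 216))*(2*sqrt(5)) = (-77 - 84/(-219))*(2*sqrt(5)) = (-77 - 84*(-1/219))*(2*sqrt(5)) = (-77 + 28/73)*(2*sqrt(5)) = -11186*sqrt(5)/73 ≈ -342.64)
X + (-107*(-54) - 94) = -11186*sqrt(5)/73 + (-107*(-54) - 94) = -11186*sqrt(5)/73 + (5778 - 94) = -11186*sqrt(5)/73 + 5684 = 5684 - 11186*sqrt(5)/73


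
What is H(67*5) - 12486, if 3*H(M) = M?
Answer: -37123/3 ≈ -12374.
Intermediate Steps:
H(M) = M/3
H(67*5) - 12486 = (67*5)/3 - 12486 = (⅓)*335 - 12486 = 335/3 - 12486 = -37123/3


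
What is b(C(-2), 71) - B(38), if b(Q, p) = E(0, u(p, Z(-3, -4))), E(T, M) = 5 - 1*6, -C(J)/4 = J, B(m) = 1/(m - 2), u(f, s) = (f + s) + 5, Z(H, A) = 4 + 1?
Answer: -37/36 ≈ -1.0278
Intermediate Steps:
Z(H, A) = 5
u(f, s) = 5 + f + s
B(m) = 1/(-2 + m)
C(J) = -4*J
E(T, M) = -1 (E(T, M) = 5 - 6 = -1)
b(Q, p) = -1
b(C(-2), 71) - B(38) = -1 - 1/(-2 + 38) = -1 - 1/36 = -37/36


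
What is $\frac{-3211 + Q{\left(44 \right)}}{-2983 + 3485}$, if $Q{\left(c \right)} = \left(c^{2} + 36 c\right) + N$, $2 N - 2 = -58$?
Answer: $\frac{281}{502} \approx 0.55976$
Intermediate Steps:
$N = -28$ ($N = 1 + \frac{1}{2} \left(-58\right) = 1 - 29 = -28$)
$Q{\left(c \right)} = -28 + c^{2} + 36 c$ ($Q{\left(c \right)} = \left(c^{2} + 36 c\right) - 28 = -28 + c^{2} + 36 c$)
$\frac{-3211 + Q{\left(44 \right)}}{-2983 + 3485} = \frac{-3211 + \left(-28 + 44^{2} + 36 \cdot 44\right)}{-2983 + 3485} = \frac{-3211 + \left(-28 + 1936 + 1584\right)}{502} = \left(-3211 + 3492\right) \frac{1}{502} = 281 \cdot \frac{1}{502} = \frac{281}{502}$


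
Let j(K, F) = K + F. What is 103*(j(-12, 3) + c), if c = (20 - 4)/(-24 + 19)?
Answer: -6283/5 ≈ -1256.6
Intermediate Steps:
j(K, F) = F + K
c = -16/5 (c = 16/(-5) = 16*(-1/5) = -16/5 ≈ -3.2000)
103*(j(-12, 3) + c) = 103*((3 - 12) - 16/5) = 103*(-9 - 16/5) = 103*(-61/5) = -6283/5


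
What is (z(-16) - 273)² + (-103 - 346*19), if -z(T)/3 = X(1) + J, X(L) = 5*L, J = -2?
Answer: 72847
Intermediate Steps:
z(T) = -9 (z(T) = -3*(5*1 - 2) = -3*(5 - 2) = -3*3 = -9)
(z(-16) - 273)² + (-103 - 346*19) = (-9 - 273)² + (-103 - 346*19) = (-282)² + (-103 - 6574) = 79524 - 6677 = 72847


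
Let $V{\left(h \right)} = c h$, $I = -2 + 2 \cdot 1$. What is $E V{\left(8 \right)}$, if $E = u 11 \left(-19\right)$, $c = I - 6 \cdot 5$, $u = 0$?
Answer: $0$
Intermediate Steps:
$I = 0$ ($I = -2 + 2 = 0$)
$c = -30$ ($c = 0 - 6 \cdot 5 = 0 - 30 = -30$)
$V{\left(h \right)} = - 30 h$
$E = 0$ ($E = 0 \cdot 11 \left(-19\right) = 0 \left(-19\right) = 0$)
$E V{\left(8 \right)} = 0 \left(\left(-30\right) 8\right) = 0 \left(-240\right) = 0$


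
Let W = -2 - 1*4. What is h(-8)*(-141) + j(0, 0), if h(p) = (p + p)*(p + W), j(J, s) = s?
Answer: -31584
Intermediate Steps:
W = -6 (W = -2 - 4 = -6)
h(p) = 2*p*(-6 + p) (h(p) = (p + p)*(p - 6) = (2*p)*(-6 + p) = 2*p*(-6 + p))
h(-8)*(-141) + j(0, 0) = (2*(-8)*(-6 - 8))*(-141) + 0 = (2*(-8)*(-14))*(-141) + 0 = 224*(-141) + 0 = -31584 + 0 = -31584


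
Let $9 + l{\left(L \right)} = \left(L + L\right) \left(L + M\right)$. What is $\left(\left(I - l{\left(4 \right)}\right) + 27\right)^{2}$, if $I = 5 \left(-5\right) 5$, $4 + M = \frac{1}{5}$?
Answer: $\frac{205209}{25} \approx 8208.4$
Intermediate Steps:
$M = - \frac{19}{5}$ ($M = -4 + \frac{1}{5} = - \frac{19}{5} \approx -3.8$)
$l{\left(L \right)} = -9 + 2 L \left(- \frac{19}{5} + L\right)$ ($l{\left(L \right)} = -9 + \left(L + L\right) \left(L - \frac{19}{5}\right) = -9 + 2 L \left(- \frac{19}{5} + L\right)$)
$I = -125$ ($I = \left(-25\right) 5 = -125$)
$\left(\left(I - l{\left(4 \right)}\right) + 27\right)^{2} = \left(\left(-125 - \left(-9 + 2 \cdot 4^{2} - \frac{152}{5}\right)\right) + 27\right)^{2} = \left(\left(-125 - \left(-9 + 2 \cdot 16 - \frac{152}{5}\right)\right) + 27\right)^{2} = \left(\left(-125 - \left(-9 + 32 - \frac{152}{5}\right)\right) + 27\right)^{2} = \left(\left(-125 - - \frac{37}{5}\right) + 27\right)^{2} = \left(\left(-125 + \frac{37}{5}\right) + 27\right)^{2} = \left(- \frac{588}{5} + 27\right)^{2} = \left(- \frac{453}{5}\right)^{2} = \frac{205209}{25}$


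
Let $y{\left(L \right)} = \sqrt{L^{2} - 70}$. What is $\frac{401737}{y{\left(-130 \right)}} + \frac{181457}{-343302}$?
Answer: $- \frac{181457}{343302} + \frac{401737 \sqrt{1870}}{5610} \approx 3096.2$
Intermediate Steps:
$y{\left(L \right)} = \sqrt{-70 + L^{2}}$
$\frac{401737}{y{\left(-130 \right)}} + \frac{181457}{-343302} = \frac{401737}{\sqrt{-70 + \left(-130\right)^{2}}} + \frac{181457}{-343302} = \frac{401737}{\sqrt{-70 + 16900}} + 181457 \left(- \frac{1}{343302}\right) = \frac{401737}{\sqrt{16830}} - \frac{181457}{343302} = \frac{401737}{3 \sqrt{1870}} - \frac{181457}{343302} = 401737 \frac{\sqrt{1870}}{5610} - \frac{181457}{343302} = \frac{401737 \sqrt{1870}}{5610} - \frac{181457}{343302} = - \frac{181457}{343302} + \frac{401737 \sqrt{1870}}{5610}$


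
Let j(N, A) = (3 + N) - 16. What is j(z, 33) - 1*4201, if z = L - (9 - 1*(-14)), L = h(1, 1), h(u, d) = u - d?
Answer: -4237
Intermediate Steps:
L = 0 (L = 1 - 1*1 = 1 - 1 = 0)
z = -23 (z = 0 - (9 - 1*(-14)) = 0 - (9 + 14) = 0 - 1*23 = 0 - 23 = -23)
j(N, A) = -13 + N
j(z, 33) - 1*4201 = (-13 - 23) - 1*4201 = -36 - 4201 = -4237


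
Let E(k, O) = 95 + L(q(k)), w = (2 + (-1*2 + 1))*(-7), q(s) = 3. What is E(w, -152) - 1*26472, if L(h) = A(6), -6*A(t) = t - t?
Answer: -26377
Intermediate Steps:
A(t) = 0 (A(t) = -(t - t)/6 = -1/6*0 = 0)
w = -7 (w = (2 + (-2 + 1))*(-7) = (2 - 1)*(-7) = 1*(-7) = -7)
L(h) = 0
E(k, O) = 95 (E(k, O) = 95 + 0 = 95)
E(w, -152) - 1*26472 = 95 - 1*26472 = 95 - 26472 = -26377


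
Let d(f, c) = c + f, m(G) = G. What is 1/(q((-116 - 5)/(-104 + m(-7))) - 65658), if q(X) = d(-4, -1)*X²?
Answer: -12321/809045423 ≈ -1.5229e-5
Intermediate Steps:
q(X) = -5*X² (q(X) = (-1 - 4)*X² = -5*X²)
1/(q((-116 - 5)/(-104 + m(-7))) - 65658) = 1/(-5*(-116 - 5)²/(-104 - 7)² - 65658) = 1/(-5*(-121/(-111))² - 65658) = 1/(-5*(-121*(-1/111))² - 65658) = 1/(-5*(121/111)² - 65658) = 1/(-5*14641/12321 - 65658) = 1/(-73205/12321 - 65658) = 1/(-809045423/12321) = -12321/809045423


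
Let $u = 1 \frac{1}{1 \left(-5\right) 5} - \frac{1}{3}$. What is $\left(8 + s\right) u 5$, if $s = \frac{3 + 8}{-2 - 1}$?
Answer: $- \frac{364}{45} \approx -8.0889$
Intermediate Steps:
$s = - \frac{11}{3}$ ($s = \frac{11}{-3} = 11 \left(- \frac{1}{3}\right) = - \frac{11}{3} \approx -3.6667$)
$u = - \frac{28}{75}$ ($u = 1 \frac{1}{\left(-5\right) 5} - \frac{1}{3} = 1 \frac{1}{-25} - \frac{1}{3} = 1 \left(- \frac{1}{25}\right) - \frac{1}{3} = - \frac{1}{25} - \frac{1}{3} = - \frac{28}{75} \approx -0.37333$)
$\left(8 + s\right) u 5 = \left(8 - \frac{11}{3}\right) \left(\left(- \frac{28}{75}\right) 5\right) = \frac{13}{3} \left(- \frac{28}{15}\right) = - \frac{364}{45}$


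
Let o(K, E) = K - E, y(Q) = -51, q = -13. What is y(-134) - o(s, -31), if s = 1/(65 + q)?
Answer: -4265/52 ≈ -82.019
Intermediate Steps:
s = 1/52 (s = 1/(65 - 13) = 1/52 ≈ 0.019231)
y(-134) - o(s, -31) = -51 - (1/52 - 1*(-31)) = -51 - (1/52 + 31) = -51 - 1*1613/52 = -51 - 1613/52 = -4265/52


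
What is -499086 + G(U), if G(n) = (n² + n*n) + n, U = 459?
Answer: -77265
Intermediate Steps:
G(n) = n + 2*n² (G(n) = (n² + n²) + n = 2*n² + n = n + 2*n²)
-499086 + G(U) = -499086 + 459*(1 + 2*459) = -499086 + 459*(1 + 918) = -499086 + 459*919 = -499086 + 421821 = -77265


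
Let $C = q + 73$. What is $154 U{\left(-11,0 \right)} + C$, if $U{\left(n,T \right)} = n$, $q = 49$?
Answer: $-1572$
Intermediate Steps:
$C = 122$ ($C = 49 + 73 = 122$)
$154 U{\left(-11,0 \right)} + C = 154 \left(-11\right) + 122 = -1694 + 122 = -1572$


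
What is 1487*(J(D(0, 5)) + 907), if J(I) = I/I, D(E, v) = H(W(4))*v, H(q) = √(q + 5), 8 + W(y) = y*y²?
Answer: 1350196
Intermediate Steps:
W(y) = -8 + y³ (W(y) = -8 + y*y² = -8 + y³)
H(q) = √(5 + q)
D(E, v) = v*√61 (D(E, v) = √(5 + (-8 + 4³))*v = √(5 + (-8 + 64))*v = √(5 + 56)*v = √61*v = v*√61)
J(I) = 1
1487*(J(D(0, 5)) + 907) = 1487*(1 + 907) = 1487*908 = 1350196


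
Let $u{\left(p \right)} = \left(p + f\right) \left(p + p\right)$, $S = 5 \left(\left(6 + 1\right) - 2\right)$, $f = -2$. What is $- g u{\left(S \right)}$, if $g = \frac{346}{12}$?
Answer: $- \frac{99475}{3} \approx -33158.0$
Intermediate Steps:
$g = \frac{173}{6}$ ($g = 346 \cdot \frac{1}{12} = \frac{173}{6} \approx 28.833$)
$S = 25$ ($S = 5 \left(7 - 2\right) = 5 \cdot 5 = 25$)
$u{\left(p \right)} = 2 p \left(-2 + p\right)$ ($u{\left(p \right)} = \left(p - 2\right) \left(p + p\right) = \left(-2 + p\right) 2 p = 2 p \left(-2 + p\right)$)
$- g u{\left(S \right)} = - \frac{173 \cdot 2 \cdot 25 \left(-2 + 25\right)}{6} = - \frac{173 \cdot 2 \cdot 25 \cdot 23}{6} = - \frac{173 \cdot 1150}{6} = \left(-1\right) \frac{99475}{3} = - \frac{99475}{3}$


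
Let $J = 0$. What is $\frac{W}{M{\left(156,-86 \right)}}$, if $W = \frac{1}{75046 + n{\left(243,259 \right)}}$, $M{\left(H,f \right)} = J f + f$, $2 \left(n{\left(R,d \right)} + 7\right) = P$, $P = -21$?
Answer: $- \frac{1}{6452451} \approx -1.5498 \cdot 10^{-7}$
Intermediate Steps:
$n{\left(R,d \right)} = - \frac{35}{2}$ ($n{\left(R,d \right)} = -7 + \frac{1}{2} \left(-21\right) = -7 - \frac{21}{2} = - \frac{35}{2}$)
$M{\left(H,f \right)} = f$ ($M{\left(H,f \right)} = 0 f + f = 0 + f = f$)
$W = \frac{2}{150057}$ ($W = \frac{1}{75046 - \frac{35}{2}} = \frac{1}{\frac{150057}{2}} = \frac{2}{150057} \approx 1.3328 \cdot 10^{-5}$)
$\frac{W}{M{\left(156,-86 \right)}} = \frac{2}{150057 \left(-86\right)} = \frac{2}{150057} \left(- \frac{1}{86}\right) = - \frac{1}{6452451}$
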